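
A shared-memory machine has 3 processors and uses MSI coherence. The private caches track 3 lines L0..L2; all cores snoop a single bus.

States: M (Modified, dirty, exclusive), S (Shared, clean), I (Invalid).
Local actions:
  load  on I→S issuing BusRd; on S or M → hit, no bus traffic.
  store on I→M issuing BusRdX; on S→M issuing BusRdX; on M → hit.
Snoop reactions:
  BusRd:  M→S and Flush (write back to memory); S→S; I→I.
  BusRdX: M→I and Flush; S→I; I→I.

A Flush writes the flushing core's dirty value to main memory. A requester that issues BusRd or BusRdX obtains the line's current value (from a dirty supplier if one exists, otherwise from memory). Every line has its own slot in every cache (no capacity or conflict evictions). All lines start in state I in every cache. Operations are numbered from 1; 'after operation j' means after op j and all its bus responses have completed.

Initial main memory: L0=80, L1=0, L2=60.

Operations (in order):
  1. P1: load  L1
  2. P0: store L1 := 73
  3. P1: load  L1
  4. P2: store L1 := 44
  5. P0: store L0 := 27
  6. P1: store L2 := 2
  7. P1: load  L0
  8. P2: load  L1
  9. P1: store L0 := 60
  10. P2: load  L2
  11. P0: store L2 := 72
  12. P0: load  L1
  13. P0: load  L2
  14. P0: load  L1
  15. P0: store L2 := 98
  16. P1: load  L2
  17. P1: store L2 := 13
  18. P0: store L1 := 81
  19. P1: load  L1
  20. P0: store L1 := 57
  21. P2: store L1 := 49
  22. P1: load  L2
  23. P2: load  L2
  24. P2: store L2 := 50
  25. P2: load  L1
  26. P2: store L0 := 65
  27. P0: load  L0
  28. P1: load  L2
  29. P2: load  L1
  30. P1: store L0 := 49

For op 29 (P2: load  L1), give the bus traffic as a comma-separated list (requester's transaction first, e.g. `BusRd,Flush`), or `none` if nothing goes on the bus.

bus = none

[1] P1: load  L1 | P0:I, P1:S(0), P2:I | bus: BusRd
[2] P0: store L1 := 73 | P0:M(73), P1:I, P2:I | bus: BusRdX
[3] P1: load  L1 | P0:S(73), P1:S(73), P2:I | bus: BusRd,Flush
[4] P2: store L1 := 44 | P0:I, P1:I, P2:M(44) | bus: BusRdX
[5] P0: store L0 := 27 | P0:M(27), P1:I, P2:I | bus: BusRdX
[6] P1: store L2 := 2 | P0:I, P1:M(2), P2:I | bus: BusRdX
[7] P1: load  L0 | P0:S(27), P1:S(27), P2:I | bus: BusRd,Flush
[8] P2: load  L1 | P0:I, P1:I, P2:M(44) | bus: none
[9] P1: store L0 := 60 | P0:I, P1:M(60), P2:I | bus: BusRdX
[10] P2: load  L2 | P0:I, P1:S(2), P2:S(2) | bus: BusRd,Flush
[11] P0: store L2 := 72 | P0:M(72), P1:I, P2:I | bus: BusRdX
[12] P0: load  L1 | P0:S(44), P1:I, P2:S(44) | bus: BusRd,Flush
[13] P0: load  L2 | P0:M(72), P1:I, P2:I | bus: none
[14] P0: load  L1 | P0:S(44), P1:I, P2:S(44) | bus: none
[15] P0: store L2 := 98 | P0:M(98), P1:I, P2:I | bus: none
[16] P1: load  L2 | P0:S(98), P1:S(98), P2:I | bus: BusRd,Flush
[17] P1: store L2 := 13 | P0:I, P1:M(13), P2:I | bus: BusRdX
[18] P0: store L1 := 81 | P0:M(81), P1:I, P2:I | bus: BusRdX
[19] P1: load  L1 | P0:S(81), P1:S(81), P2:I | bus: BusRd,Flush
[20] P0: store L1 := 57 | P0:M(57), P1:I, P2:I | bus: BusRdX
[21] P2: store L1 := 49 | P0:I, P1:I, P2:M(49) | bus: BusRdX,Flush
[22] P1: load  L2 | P0:I, P1:M(13), P2:I | bus: none
[23] P2: load  L2 | P0:I, P1:S(13), P2:S(13) | bus: BusRd,Flush
[24] P2: store L2 := 50 | P0:I, P1:I, P2:M(50) | bus: BusRdX
[25] P2: load  L1 | P0:I, P1:I, P2:M(49) | bus: none
[26] P2: store L0 := 65 | P0:I, P1:I, P2:M(65) | bus: BusRdX,Flush
[27] P0: load  L0 | P0:S(65), P1:I, P2:S(65) | bus: BusRd,Flush
[28] P1: load  L2 | P0:I, P1:S(50), P2:S(50) | bus: BusRd,Flush
[29] P2: load  L1 | P0:I, P1:I, P2:M(49) | bus: none
[30] P1: store L0 := 49 | P0:I, P1:M(49), P2:I | bus: BusRdX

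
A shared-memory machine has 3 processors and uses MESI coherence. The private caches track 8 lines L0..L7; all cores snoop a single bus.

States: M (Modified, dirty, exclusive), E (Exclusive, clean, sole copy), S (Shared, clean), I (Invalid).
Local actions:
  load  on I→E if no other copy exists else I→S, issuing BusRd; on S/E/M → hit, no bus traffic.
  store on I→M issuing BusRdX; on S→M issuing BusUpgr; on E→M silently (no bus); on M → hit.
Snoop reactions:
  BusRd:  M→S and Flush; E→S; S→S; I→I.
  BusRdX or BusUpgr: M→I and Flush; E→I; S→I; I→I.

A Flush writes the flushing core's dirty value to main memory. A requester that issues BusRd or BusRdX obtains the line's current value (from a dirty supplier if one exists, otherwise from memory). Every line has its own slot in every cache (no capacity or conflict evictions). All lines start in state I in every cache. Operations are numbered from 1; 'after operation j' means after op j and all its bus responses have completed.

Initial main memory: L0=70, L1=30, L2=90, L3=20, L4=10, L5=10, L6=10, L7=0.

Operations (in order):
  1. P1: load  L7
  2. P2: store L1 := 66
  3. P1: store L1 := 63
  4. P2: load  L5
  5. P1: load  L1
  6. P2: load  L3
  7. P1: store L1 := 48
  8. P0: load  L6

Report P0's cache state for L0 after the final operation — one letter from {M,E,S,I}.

[1] P1: load  L7 | P0:I, P1:E(0), P2:I | bus: BusRd
[2] P2: store L1 := 66 | P0:I, P1:I, P2:M(66) | bus: BusRdX
[3] P1: store L1 := 63 | P0:I, P1:M(63), P2:I | bus: BusRdX,Flush
[4] P2: load  L5 | P0:I, P1:I, P2:E(10) | bus: BusRd
[5] P1: load  L1 | P0:I, P1:M(63), P2:I | bus: none
[6] P2: load  L3 | P0:I, P1:I, P2:E(20) | bus: BusRd
[7] P1: store L1 := 48 | P0:I, P1:M(48), P2:I | bus: none
[8] P0: load  L6 | P0:E(10), P1:I, P2:I | bus: BusRd

state = I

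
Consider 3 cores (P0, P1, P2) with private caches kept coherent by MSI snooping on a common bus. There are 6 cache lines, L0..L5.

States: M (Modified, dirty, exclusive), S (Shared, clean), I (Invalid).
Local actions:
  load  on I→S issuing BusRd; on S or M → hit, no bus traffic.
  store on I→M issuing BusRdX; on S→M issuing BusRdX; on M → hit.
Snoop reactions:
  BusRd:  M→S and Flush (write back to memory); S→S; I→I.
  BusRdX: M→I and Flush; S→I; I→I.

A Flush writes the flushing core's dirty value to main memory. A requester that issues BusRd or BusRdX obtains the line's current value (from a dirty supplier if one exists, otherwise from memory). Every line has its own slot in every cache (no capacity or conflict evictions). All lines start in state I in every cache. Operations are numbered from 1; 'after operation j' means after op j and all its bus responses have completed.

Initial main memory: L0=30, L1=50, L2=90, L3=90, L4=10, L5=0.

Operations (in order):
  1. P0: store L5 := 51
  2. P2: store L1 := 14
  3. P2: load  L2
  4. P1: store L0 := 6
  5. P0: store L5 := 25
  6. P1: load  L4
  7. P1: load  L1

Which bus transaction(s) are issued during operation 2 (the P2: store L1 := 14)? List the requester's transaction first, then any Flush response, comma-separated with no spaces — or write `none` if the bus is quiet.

bus = BusRdX

step 1: P0: store L5 := 51  ⟶  MII  (L5)  txn=BusRdX  M[L5]=0
step 2: P2: store L1 := 14  ⟶  IIM  (L1)  txn=BusRdX  M[L1]=50
step 3: P2: load  L2  ⟶  IIS  (L2)  txn=BusRd  M[L2]=90
step 4: P1: store L0 := 6  ⟶  IMI  (L0)  txn=BusRdX  M[L0]=30
step 5: P0: store L5 := 25  ⟶  MII  (L5)  txn=∅  M[L5]=0
step 6: P1: load  L4  ⟶  ISI  (L4)  txn=BusRd  M[L4]=10
step 7: P1: load  L1  ⟶  ISS  (L1)  txn=BusRd+Flush  M[L1]=14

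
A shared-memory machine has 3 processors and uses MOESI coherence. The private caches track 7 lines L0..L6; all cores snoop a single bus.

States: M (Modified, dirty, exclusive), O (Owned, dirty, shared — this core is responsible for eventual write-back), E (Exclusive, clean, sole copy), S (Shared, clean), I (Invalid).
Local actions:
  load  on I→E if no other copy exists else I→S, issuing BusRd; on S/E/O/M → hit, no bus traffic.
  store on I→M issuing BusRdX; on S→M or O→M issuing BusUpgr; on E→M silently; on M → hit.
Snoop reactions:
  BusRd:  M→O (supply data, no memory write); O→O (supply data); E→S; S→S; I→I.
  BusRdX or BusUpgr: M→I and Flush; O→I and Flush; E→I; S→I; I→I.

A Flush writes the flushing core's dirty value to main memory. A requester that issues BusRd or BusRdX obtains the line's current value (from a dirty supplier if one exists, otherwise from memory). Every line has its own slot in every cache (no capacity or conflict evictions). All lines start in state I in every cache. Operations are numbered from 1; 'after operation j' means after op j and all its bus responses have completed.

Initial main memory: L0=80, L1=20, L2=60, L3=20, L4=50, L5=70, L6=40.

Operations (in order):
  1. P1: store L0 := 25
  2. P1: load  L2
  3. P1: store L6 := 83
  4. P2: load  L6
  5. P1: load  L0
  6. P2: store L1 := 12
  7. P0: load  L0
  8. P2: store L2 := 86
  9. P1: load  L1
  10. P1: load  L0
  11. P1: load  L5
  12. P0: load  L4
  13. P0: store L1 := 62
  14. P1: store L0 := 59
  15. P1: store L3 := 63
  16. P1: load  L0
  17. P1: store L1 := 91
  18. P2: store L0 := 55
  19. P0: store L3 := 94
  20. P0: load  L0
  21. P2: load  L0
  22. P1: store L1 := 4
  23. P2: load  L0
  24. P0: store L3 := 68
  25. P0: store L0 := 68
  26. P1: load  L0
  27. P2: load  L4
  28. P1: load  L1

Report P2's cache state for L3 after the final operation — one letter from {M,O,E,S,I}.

  op1 P1: store L0 := 25 → I/M/I on L0; bus BusRdX; mem=80
  op2 P1: load  L2 → I/E/I on L2; bus BusRd; mem=60
  op3 P1: store L6 := 83 → I/M/I on L6; bus BusRdX; mem=40
  op4 P2: load  L6 → I/O/S on L6; bus BusRd; mem=40
  op5 P1: load  L0 → I/M/I on L0; bus (none); mem=80
  op6 P2: store L1 := 12 → I/I/M on L1; bus BusRdX; mem=20
  op7 P0: load  L0 → S/O/I on L0; bus BusRd; mem=80
  op8 P2: store L2 := 86 → I/I/M on L2; bus BusRdX; mem=60
  op9 P1: load  L1 → I/S/O on L1; bus BusRd; mem=20
  op10 P1: load  L0 → S/O/I on L0; bus (none); mem=80
  op11 P1: load  L5 → I/E/I on L5; bus BusRd; mem=70
  op12 P0: load  L4 → E/I/I on L4; bus BusRd; mem=50
  op13 P0: store L1 := 62 → M/I/I on L1; bus BusRdX Flush; mem=12
  op14 P1: store L0 := 59 → I/M/I on L0; bus BusUpgr; mem=80
  op15 P1: store L3 := 63 → I/M/I on L3; bus BusRdX; mem=20
  op16 P1: load  L0 → I/M/I on L0; bus (none); mem=80
  op17 P1: store L1 := 91 → I/M/I on L1; bus BusRdX Flush; mem=62
  op18 P2: store L0 := 55 → I/I/M on L0; bus BusRdX Flush; mem=59
  op19 P0: store L3 := 94 → M/I/I on L3; bus BusRdX Flush; mem=63
  op20 P0: load  L0 → S/I/O on L0; bus BusRd; mem=59
  op21 P2: load  L0 → S/I/O on L0; bus (none); mem=59
  op22 P1: store L1 := 4 → I/M/I on L1; bus (none); mem=62
  op23 P2: load  L0 → S/I/O on L0; bus (none); mem=59
  op24 P0: store L3 := 68 → M/I/I on L3; bus (none); mem=63
  op25 P0: store L0 := 68 → M/I/I on L0; bus BusUpgr Flush; mem=55
  op26 P1: load  L0 → O/S/I on L0; bus BusRd; mem=55
  op27 P2: load  L4 → S/I/S on L4; bus BusRd; mem=50
  op28 P1: load  L1 → I/M/I on L1; bus (none); mem=62

state = I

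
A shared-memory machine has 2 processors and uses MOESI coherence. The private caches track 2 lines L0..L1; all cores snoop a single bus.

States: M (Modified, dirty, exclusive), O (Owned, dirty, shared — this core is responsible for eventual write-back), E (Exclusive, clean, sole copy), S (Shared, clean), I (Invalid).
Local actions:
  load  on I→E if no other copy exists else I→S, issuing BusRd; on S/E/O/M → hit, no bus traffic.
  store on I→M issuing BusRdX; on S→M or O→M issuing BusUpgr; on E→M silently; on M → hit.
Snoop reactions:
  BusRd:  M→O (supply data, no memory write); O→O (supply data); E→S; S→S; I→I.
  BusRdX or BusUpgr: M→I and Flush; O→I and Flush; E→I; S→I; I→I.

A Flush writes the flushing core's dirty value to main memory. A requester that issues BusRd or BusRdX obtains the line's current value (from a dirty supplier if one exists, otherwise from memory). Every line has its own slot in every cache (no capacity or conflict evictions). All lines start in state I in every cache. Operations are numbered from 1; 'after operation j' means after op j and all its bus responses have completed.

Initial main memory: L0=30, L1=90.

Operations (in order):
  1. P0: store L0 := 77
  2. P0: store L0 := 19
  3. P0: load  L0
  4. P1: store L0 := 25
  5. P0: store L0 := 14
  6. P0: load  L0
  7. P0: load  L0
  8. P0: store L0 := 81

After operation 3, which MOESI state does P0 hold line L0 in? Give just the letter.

state = M

  op1 P0: store L0 := 77 → M/I on L0; bus BusRdX; mem=30
  op2 P0: store L0 := 19 → M/I on L0; bus (none); mem=30
  op3 P0: load  L0 → M/I on L0; bus (none); mem=30
  op4 P1: store L0 := 25 → I/M on L0; bus BusRdX Flush; mem=19
  op5 P0: store L0 := 14 → M/I on L0; bus BusRdX Flush; mem=25
  op6 P0: load  L0 → M/I on L0; bus (none); mem=25
  op7 P0: load  L0 → M/I on L0; bus (none); mem=25
  op8 P0: store L0 := 81 → M/I on L0; bus (none); mem=25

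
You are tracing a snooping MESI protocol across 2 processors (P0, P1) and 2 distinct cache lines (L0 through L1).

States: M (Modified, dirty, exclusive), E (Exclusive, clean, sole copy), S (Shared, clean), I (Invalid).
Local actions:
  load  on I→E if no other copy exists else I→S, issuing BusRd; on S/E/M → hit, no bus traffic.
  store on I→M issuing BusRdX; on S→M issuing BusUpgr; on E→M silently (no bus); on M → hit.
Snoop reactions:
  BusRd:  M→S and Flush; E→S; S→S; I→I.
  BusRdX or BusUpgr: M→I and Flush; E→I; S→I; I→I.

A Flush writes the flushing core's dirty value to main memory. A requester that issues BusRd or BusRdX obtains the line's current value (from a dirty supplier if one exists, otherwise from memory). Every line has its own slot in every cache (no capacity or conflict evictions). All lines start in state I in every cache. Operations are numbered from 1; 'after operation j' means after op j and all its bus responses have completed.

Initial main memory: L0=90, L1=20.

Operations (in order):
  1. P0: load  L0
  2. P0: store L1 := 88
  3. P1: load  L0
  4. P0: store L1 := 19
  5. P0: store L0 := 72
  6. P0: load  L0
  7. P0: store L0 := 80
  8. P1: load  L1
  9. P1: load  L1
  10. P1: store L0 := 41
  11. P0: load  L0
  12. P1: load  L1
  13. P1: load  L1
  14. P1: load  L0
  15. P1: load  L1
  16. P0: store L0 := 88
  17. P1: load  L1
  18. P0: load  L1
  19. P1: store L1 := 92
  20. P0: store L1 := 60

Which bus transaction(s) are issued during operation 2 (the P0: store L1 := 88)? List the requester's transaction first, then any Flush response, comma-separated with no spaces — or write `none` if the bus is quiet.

  op1 P0: load  L0 → E/I on L0; bus BusRd; mem=90
  op2 P0: store L1 := 88 → M/I on L1; bus BusRdX; mem=20
  op3 P1: load  L0 → S/S on L0; bus BusRd; mem=90
  op4 P0: store L1 := 19 → M/I on L1; bus (none); mem=20
  op5 P0: store L0 := 72 → M/I on L0; bus BusUpgr; mem=90
  op6 P0: load  L0 → M/I on L0; bus (none); mem=90
  op7 P0: store L0 := 80 → M/I on L0; bus (none); mem=90
  op8 P1: load  L1 → S/S on L1; bus BusRd Flush; mem=19
  op9 P1: load  L1 → S/S on L1; bus (none); mem=19
  op10 P1: store L0 := 41 → I/M on L0; bus BusRdX Flush; mem=80
  op11 P0: load  L0 → S/S on L0; bus BusRd Flush; mem=41
  op12 P1: load  L1 → S/S on L1; bus (none); mem=19
  op13 P1: load  L1 → S/S on L1; bus (none); mem=19
  op14 P1: load  L0 → S/S on L0; bus (none); mem=41
  op15 P1: load  L1 → S/S on L1; bus (none); mem=19
  op16 P0: store L0 := 88 → M/I on L0; bus BusUpgr; mem=41
  op17 P1: load  L1 → S/S on L1; bus (none); mem=19
  op18 P0: load  L1 → S/S on L1; bus (none); mem=19
  op19 P1: store L1 := 92 → I/M on L1; bus BusUpgr; mem=19
  op20 P0: store L1 := 60 → M/I on L1; bus BusRdX Flush; mem=92

bus = BusRdX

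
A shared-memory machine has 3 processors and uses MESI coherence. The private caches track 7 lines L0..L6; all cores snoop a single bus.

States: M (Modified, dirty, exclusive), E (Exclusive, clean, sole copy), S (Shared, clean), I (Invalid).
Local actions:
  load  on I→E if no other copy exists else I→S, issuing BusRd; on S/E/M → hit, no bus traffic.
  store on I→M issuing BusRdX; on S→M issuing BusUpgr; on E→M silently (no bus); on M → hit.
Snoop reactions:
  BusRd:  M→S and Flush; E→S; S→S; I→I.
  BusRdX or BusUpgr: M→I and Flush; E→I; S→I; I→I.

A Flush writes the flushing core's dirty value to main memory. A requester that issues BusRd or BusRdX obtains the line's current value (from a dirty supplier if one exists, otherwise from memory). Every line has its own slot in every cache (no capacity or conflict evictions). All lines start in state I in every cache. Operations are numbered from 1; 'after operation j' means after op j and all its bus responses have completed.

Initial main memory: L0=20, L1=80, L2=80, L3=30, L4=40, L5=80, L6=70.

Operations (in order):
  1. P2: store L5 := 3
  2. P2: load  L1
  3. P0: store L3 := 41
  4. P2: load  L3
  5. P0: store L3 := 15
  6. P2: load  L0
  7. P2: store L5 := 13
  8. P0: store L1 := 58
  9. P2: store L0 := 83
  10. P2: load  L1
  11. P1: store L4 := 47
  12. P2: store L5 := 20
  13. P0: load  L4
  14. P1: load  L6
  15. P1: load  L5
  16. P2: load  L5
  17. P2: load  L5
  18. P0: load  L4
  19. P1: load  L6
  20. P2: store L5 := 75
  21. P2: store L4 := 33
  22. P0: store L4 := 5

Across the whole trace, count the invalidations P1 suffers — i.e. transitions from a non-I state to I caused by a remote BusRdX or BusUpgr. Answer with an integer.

  op1 P2: store L5 := 3 → I/I/M on L5; bus BusRdX; mem=80
  op2 P2: load  L1 → I/I/E on L1; bus BusRd; mem=80
  op3 P0: store L3 := 41 → M/I/I on L3; bus BusRdX; mem=30
  op4 P2: load  L3 → S/I/S on L3; bus BusRd Flush; mem=41
  op5 P0: store L3 := 15 → M/I/I on L3; bus BusUpgr; mem=41
  op6 P2: load  L0 → I/I/E on L0; bus BusRd; mem=20
  op7 P2: store L5 := 13 → I/I/M on L5; bus (none); mem=80
  op8 P0: store L1 := 58 → M/I/I on L1; bus BusRdX; mem=80
  op9 P2: store L0 := 83 → I/I/M on L0; bus (none); mem=20
  op10 P2: load  L1 → S/I/S on L1; bus BusRd Flush; mem=58
  op11 P1: store L4 := 47 → I/M/I on L4; bus BusRdX; mem=40
  op12 P2: store L5 := 20 → I/I/M on L5; bus (none); mem=80
  op13 P0: load  L4 → S/S/I on L4; bus BusRd Flush; mem=47
  op14 P1: load  L6 → I/E/I on L6; bus BusRd; mem=70
  op15 P1: load  L5 → I/S/S on L5; bus BusRd Flush; mem=20
  op16 P2: load  L5 → I/S/S on L5; bus (none); mem=20
  op17 P2: load  L5 → I/S/S on L5; bus (none); mem=20
  op18 P0: load  L4 → S/S/I on L4; bus (none); mem=47
  op19 P1: load  L6 → I/E/I on L6; bus (none); mem=70
  op20 P2: store L5 := 75 → I/I/M on L5; bus BusUpgr; mem=20
  op21 P2: store L4 := 33 → I/I/M on L4; bus BusRdX; mem=47
  op22 P0: store L4 := 5 → M/I/I on L4; bus BusRdX Flush; mem=33

invalidations = 2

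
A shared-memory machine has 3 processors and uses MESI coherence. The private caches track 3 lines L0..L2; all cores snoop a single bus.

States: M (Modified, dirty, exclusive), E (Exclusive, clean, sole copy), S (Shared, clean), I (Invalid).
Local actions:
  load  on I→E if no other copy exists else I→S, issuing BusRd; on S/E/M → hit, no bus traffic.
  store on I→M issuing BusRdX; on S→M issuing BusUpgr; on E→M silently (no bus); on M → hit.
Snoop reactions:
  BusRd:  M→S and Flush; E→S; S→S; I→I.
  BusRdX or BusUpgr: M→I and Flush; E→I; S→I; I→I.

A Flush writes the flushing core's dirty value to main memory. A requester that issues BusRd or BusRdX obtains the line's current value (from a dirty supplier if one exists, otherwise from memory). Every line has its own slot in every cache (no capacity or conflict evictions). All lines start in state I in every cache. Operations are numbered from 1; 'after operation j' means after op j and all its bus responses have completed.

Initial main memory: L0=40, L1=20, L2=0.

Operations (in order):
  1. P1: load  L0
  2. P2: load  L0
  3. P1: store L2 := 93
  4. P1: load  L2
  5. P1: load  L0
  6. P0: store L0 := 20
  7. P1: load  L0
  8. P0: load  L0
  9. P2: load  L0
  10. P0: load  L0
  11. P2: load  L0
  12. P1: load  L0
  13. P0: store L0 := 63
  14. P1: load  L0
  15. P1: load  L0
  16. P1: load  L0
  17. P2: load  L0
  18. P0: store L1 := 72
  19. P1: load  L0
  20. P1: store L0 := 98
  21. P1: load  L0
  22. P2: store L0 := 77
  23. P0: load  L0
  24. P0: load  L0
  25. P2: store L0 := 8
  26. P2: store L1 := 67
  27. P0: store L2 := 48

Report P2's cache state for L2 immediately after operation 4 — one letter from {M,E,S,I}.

step 1: P1: load  L0  ⟶  IEI  (L0)  txn=BusRd  M[L0]=40
step 2: P2: load  L0  ⟶  ISS  (L0)  txn=BusRd  M[L0]=40
step 3: P1: store L2 := 93  ⟶  IMI  (L2)  txn=BusRdX  M[L2]=0
step 4: P1: load  L2  ⟶  IMI  (L2)  txn=∅  M[L2]=0
step 5: P1: load  L0  ⟶  ISS  (L0)  txn=∅  M[L0]=40
step 6: P0: store L0 := 20  ⟶  MII  (L0)  txn=BusRdX  M[L0]=40
step 7: P1: load  L0  ⟶  SSI  (L0)  txn=BusRd+Flush  M[L0]=20
step 8: P0: load  L0  ⟶  SSI  (L0)  txn=∅  M[L0]=20
step 9: P2: load  L0  ⟶  SSS  (L0)  txn=BusRd  M[L0]=20
step 10: P0: load  L0  ⟶  SSS  (L0)  txn=∅  M[L0]=20
step 11: P2: load  L0  ⟶  SSS  (L0)  txn=∅  M[L0]=20
step 12: P1: load  L0  ⟶  SSS  (L0)  txn=∅  M[L0]=20
step 13: P0: store L0 := 63  ⟶  MII  (L0)  txn=BusUpgr  M[L0]=20
step 14: P1: load  L0  ⟶  SSI  (L0)  txn=BusRd+Flush  M[L0]=63
step 15: P1: load  L0  ⟶  SSI  (L0)  txn=∅  M[L0]=63
step 16: P1: load  L0  ⟶  SSI  (L0)  txn=∅  M[L0]=63
step 17: P2: load  L0  ⟶  SSS  (L0)  txn=BusRd  M[L0]=63
step 18: P0: store L1 := 72  ⟶  MII  (L1)  txn=BusRdX  M[L1]=20
step 19: P1: load  L0  ⟶  SSS  (L0)  txn=∅  M[L0]=63
step 20: P1: store L0 := 98  ⟶  IMI  (L0)  txn=BusUpgr  M[L0]=63
step 21: P1: load  L0  ⟶  IMI  (L0)  txn=∅  M[L0]=63
step 22: P2: store L0 := 77  ⟶  IIM  (L0)  txn=BusRdX+Flush  M[L0]=98
step 23: P0: load  L0  ⟶  SIS  (L0)  txn=BusRd+Flush  M[L0]=77
step 24: P0: load  L0  ⟶  SIS  (L0)  txn=∅  M[L0]=77
step 25: P2: store L0 := 8  ⟶  IIM  (L0)  txn=BusUpgr  M[L0]=77
step 26: P2: store L1 := 67  ⟶  IIM  (L1)  txn=BusRdX+Flush  M[L1]=72
step 27: P0: store L2 := 48  ⟶  MII  (L2)  txn=BusRdX+Flush  M[L2]=93

state = I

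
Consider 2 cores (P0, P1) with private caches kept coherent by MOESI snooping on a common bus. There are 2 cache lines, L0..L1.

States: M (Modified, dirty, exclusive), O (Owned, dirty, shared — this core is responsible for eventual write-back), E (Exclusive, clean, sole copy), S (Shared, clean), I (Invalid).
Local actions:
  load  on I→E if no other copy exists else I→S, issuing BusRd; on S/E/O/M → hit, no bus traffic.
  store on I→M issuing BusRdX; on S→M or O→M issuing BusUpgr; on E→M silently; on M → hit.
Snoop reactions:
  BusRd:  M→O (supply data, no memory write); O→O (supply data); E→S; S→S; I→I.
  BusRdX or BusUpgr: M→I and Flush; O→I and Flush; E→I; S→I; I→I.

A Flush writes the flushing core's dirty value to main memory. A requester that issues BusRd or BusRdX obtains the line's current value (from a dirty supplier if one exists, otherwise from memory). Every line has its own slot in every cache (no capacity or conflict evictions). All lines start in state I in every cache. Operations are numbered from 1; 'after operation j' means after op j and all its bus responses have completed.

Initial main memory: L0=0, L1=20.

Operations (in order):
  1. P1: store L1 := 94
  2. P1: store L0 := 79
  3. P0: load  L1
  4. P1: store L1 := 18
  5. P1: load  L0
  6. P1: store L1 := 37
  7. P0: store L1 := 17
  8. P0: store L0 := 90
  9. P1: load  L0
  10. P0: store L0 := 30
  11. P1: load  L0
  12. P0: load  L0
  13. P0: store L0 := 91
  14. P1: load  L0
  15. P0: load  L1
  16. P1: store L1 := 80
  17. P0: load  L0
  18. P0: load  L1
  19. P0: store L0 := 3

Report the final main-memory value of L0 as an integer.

  op1 P1: store L1 := 94 → I/M on L1; bus BusRdX; mem=20
  op2 P1: store L0 := 79 → I/M on L0; bus BusRdX; mem=0
  op3 P0: load  L1 → S/O on L1; bus BusRd; mem=20
  op4 P1: store L1 := 18 → I/M on L1; bus BusUpgr; mem=20
  op5 P1: load  L0 → I/M on L0; bus (none); mem=0
  op6 P1: store L1 := 37 → I/M on L1; bus (none); mem=20
  op7 P0: store L1 := 17 → M/I on L1; bus BusRdX Flush; mem=37
  op8 P0: store L0 := 90 → M/I on L0; bus BusRdX Flush; mem=79
  op9 P1: load  L0 → O/S on L0; bus BusRd; mem=79
  op10 P0: store L0 := 30 → M/I on L0; bus BusUpgr; mem=79
  op11 P1: load  L0 → O/S on L0; bus BusRd; mem=79
  op12 P0: load  L0 → O/S on L0; bus (none); mem=79
  op13 P0: store L0 := 91 → M/I on L0; bus BusUpgr; mem=79
  op14 P1: load  L0 → O/S on L0; bus BusRd; mem=79
  op15 P0: load  L1 → M/I on L1; bus (none); mem=37
  op16 P1: store L1 := 80 → I/M on L1; bus BusRdX Flush; mem=17
  op17 P0: load  L0 → O/S on L0; bus (none); mem=79
  op18 P0: load  L1 → S/O on L1; bus BusRd; mem=17
  op19 P0: store L0 := 3 → M/I on L0; bus BusUpgr; mem=79

memory[L0] = 79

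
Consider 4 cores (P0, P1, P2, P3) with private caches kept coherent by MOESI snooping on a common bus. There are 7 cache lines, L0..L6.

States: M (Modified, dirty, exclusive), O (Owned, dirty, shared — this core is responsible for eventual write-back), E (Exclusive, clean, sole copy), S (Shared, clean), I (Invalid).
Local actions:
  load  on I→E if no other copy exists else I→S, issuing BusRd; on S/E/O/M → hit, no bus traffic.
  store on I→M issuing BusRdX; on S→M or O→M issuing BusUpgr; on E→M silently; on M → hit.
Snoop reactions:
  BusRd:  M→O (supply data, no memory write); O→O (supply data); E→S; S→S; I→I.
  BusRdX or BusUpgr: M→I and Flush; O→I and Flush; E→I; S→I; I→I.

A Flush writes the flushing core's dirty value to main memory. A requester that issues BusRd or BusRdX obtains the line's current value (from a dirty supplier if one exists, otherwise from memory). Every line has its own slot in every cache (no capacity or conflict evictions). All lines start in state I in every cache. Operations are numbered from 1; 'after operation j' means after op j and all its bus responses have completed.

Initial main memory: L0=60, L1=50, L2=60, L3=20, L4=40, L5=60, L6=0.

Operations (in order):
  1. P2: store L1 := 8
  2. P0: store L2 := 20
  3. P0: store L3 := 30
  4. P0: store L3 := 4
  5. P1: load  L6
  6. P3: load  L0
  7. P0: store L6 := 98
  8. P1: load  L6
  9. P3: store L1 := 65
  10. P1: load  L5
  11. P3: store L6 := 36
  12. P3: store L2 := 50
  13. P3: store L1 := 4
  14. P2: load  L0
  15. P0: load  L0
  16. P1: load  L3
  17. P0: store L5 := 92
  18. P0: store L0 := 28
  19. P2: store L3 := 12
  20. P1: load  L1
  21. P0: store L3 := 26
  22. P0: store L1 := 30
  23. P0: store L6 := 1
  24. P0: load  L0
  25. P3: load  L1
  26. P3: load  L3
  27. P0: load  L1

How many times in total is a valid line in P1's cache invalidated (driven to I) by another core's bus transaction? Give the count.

invalidations = 5

1. P2: store L1 := 8  bus=[BusRdX]  L1: P0=I P1=I P2=M P3=I  mem[L1]=50
2. P0: store L2 := 20  bus=[BusRdX]  L2: P0=M P1=I P2=I P3=I  mem[L2]=60
3. P0: store L3 := 30  bus=[BusRdX]  L3: P0=M P1=I P2=I P3=I  mem[L3]=20
4. P0: store L3 := 4  bus=[-]  L3: P0=M P1=I P2=I P3=I  mem[L3]=20
5. P1: load  L6  bus=[BusRd]  L6: P0=I P1=E P2=I P3=I  mem[L6]=0
6. P3: load  L0  bus=[BusRd]  L0: P0=I P1=I P2=I P3=E  mem[L0]=60
7. P0: store L6 := 98  bus=[BusRdX]  L6: P0=M P1=I P2=I P3=I  mem[L6]=0
8. P1: load  L6  bus=[BusRd]  L6: P0=O P1=S P2=I P3=I  mem[L6]=0
9. P3: store L1 := 65  bus=[BusRdX,Flush]  L1: P0=I P1=I P2=I P3=M  mem[L1]=8
10. P1: load  L5  bus=[BusRd]  L5: P0=I P1=E P2=I P3=I  mem[L5]=60
11. P3: store L6 := 36  bus=[BusRdX,Flush]  L6: P0=I P1=I P2=I P3=M  mem[L6]=98
12. P3: store L2 := 50  bus=[BusRdX,Flush]  L2: P0=I P1=I P2=I P3=M  mem[L2]=20
13. P3: store L1 := 4  bus=[-]  L1: P0=I P1=I P2=I P3=M  mem[L1]=8
14. P2: load  L0  bus=[BusRd]  L0: P0=I P1=I P2=S P3=S  mem[L0]=60
15. P0: load  L0  bus=[BusRd]  L0: P0=S P1=I P2=S P3=S  mem[L0]=60
16. P1: load  L3  bus=[BusRd]  L3: P0=O P1=S P2=I P3=I  mem[L3]=20
17. P0: store L5 := 92  bus=[BusRdX]  L5: P0=M P1=I P2=I P3=I  mem[L5]=60
18. P0: store L0 := 28  bus=[BusUpgr]  L0: P0=M P1=I P2=I P3=I  mem[L0]=60
19. P2: store L3 := 12  bus=[BusRdX,Flush]  L3: P0=I P1=I P2=M P3=I  mem[L3]=4
20. P1: load  L1  bus=[BusRd]  L1: P0=I P1=S P2=I P3=O  mem[L1]=8
21. P0: store L3 := 26  bus=[BusRdX,Flush]  L3: P0=M P1=I P2=I P3=I  mem[L3]=12
22. P0: store L1 := 30  bus=[BusRdX,Flush]  L1: P0=M P1=I P2=I P3=I  mem[L1]=4
23. P0: store L6 := 1  bus=[BusRdX,Flush]  L6: P0=M P1=I P2=I P3=I  mem[L6]=36
24. P0: load  L0  bus=[-]  L0: P0=M P1=I P2=I P3=I  mem[L0]=60
25. P3: load  L1  bus=[BusRd]  L1: P0=O P1=I P2=I P3=S  mem[L1]=4
26. P3: load  L3  bus=[BusRd]  L3: P0=O P1=I P2=I P3=S  mem[L3]=12
27. P0: load  L1  bus=[-]  L1: P0=O P1=I P2=I P3=S  mem[L1]=4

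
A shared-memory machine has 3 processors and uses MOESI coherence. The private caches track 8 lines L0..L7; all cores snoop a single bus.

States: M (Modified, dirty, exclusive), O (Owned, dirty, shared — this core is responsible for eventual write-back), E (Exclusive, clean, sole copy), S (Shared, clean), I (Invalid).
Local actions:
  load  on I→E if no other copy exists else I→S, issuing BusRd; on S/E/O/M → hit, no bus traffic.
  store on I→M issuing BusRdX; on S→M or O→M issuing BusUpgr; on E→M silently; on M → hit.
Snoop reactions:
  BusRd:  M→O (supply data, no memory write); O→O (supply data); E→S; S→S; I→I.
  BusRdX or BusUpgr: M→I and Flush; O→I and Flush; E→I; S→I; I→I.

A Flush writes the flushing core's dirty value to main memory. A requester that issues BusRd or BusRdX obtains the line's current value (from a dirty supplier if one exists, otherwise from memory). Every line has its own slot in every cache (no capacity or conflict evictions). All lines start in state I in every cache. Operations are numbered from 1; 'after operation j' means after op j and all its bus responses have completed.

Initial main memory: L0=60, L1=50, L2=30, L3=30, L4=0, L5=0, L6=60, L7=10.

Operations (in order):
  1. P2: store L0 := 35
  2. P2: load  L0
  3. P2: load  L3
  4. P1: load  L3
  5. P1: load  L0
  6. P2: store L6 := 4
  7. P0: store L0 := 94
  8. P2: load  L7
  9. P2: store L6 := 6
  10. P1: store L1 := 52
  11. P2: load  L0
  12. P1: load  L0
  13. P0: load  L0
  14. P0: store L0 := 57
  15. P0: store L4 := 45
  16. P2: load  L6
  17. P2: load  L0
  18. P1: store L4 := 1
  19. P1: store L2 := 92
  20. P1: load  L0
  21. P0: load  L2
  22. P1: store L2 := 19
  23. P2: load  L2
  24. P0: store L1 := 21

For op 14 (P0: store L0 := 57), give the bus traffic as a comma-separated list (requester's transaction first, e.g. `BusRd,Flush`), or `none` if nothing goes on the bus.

1. P2: store L0 := 35  bus=[BusRdX]  L0: P0=I P1=I P2=M  mem[L0]=60
2. P2: load  L0  bus=[-]  L0: P0=I P1=I P2=M  mem[L0]=60
3. P2: load  L3  bus=[BusRd]  L3: P0=I P1=I P2=E  mem[L3]=30
4. P1: load  L3  bus=[BusRd]  L3: P0=I P1=S P2=S  mem[L3]=30
5. P1: load  L0  bus=[BusRd]  L0: P0=I P1=S P2=O  mem[L0]=60
6. P2: store L6 := 4  bus=[BusRdX]  L6: P0=I P1=I P2=M  mem[L6]=60
7. P0: store L0 := 94  bus=[BusRdX,Flush]  L0: P0=M P1=I P2=I  mem[L0]=35
8. P2: load  L7  bus=[BusRd]  L7: P0=I P1=I P2=E  mem[L7]=10
9. P2: store L6 := 6  bus=[-]  L6: P0=I P1=I P2=M  mem[L6]=60
10. P1: store L1 := 52  bus=[BusRdX]  L1: P0=I P1=M P2=I  mem[L1]=50
11. P2: load  L0  bus=[BusRd]  L0: P0=O P1=I P2=S  mem[L0]=35
12. P1: load  L0  bus=[BusRd]  L0: P0=O P1=S P2=S  mem[L0]=35
13. P0: load  L0  bus=[-]  L0: P0=O P1=S P2=S  mem[L0]=35
14. P0: store L0 := 57  bus=[BusUpgr]  L0: P0=M P1=I P2=I  mem[L0]=35
15. P0: store L4 := 45  bus=[BusRdX]  L4: P0=M P1=I P2=I  mem[L4]=0
16. P2: load  L6  bus=[-]  L6: P0=I P1=I P2=M  mem[L6]=60
17. P2: load  L0  bus=[BusRd]  L0: P0=O P1=I P2=S  mem[L0]=35
18. P1: store L4 := 1  bus=[BusRdX,Flush]  L4: P0=I P1=M P2=I  mem[L4]=45
19. P1: store L2 := 92  bus=[BusRdX]  L2: P0=I P1=M P2=I  mem[L2]=30
20. P1: load  L0  bus=[BusRd]  L0: P0=O P1=S P2=S  mem[L0]=35
21. P0: load  L2  bus=[BusRd]  L2: P0=S P1=O P2=I  mem[L2]=30
22. P1: store L2 := 19  bus=[BusUpgr]  L2: P0=I P1=M P2=I  mem[L2]=30
23. P2: load  L2  bus=[BusRd]  L2: P0=I P1=O P2=S  mem[L2]=30
24. P0: store L1 := 21  bus=[BusRdX,Flush]  L1: P0=M P1=I P2=I  mem[L1]=52

bus = BusUpgr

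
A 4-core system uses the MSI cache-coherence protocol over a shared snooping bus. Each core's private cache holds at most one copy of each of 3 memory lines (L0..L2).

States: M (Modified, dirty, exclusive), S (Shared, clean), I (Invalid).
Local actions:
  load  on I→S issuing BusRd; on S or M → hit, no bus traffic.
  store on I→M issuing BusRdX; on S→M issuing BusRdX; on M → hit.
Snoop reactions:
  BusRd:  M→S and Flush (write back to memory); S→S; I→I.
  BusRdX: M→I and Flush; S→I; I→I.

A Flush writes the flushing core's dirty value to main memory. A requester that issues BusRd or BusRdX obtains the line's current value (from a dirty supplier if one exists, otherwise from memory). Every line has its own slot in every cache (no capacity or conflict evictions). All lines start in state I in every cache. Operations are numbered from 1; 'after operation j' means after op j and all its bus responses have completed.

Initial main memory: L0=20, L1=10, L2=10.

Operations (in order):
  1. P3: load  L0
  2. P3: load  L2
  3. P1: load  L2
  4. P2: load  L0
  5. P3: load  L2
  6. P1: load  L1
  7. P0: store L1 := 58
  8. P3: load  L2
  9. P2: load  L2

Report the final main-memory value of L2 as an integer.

1. P3: load  L0  bus=[BusRd]  L0: P0=I P1=I P2=I P3=S  mem[L0]=20
2. P3: load  L2  bus=[BusRd]  L2: P0=I P1=I P2=I P3=S  mem[L2]=10
3. P1: load  L2  bus=[BusRd]  L2: P0=I P1=S P2=I P3=S  mem[L2]=10
4. P2: load  L0  bus=[BusRd]  L0: P0=I P1=I P2=S P3=S  mem[L0]=20
5. P3: load  L2  bus=[-]  L2: P0=I P1=S P2=I P3=S  mem[L2]=10
6. P1: load  L1  bus=[BusRd]  L1: P0=I P1=S P2=I P3=I  mem[L1]=10
7. P0: store L1 := 58  bus=[BusRdX]  L1: P0=M P1=I P2=I P3=I  mem[L1]=10
8. P3: load  L2  bus=[-]  L2: P0=I P1=S P2=I P3=S  mem[L2]=10
9. P2: load  L2  bus=[BusRd]  L2: P0=I P1=S P2=S P3=S  mem[L2]=10

memory[L2] = 10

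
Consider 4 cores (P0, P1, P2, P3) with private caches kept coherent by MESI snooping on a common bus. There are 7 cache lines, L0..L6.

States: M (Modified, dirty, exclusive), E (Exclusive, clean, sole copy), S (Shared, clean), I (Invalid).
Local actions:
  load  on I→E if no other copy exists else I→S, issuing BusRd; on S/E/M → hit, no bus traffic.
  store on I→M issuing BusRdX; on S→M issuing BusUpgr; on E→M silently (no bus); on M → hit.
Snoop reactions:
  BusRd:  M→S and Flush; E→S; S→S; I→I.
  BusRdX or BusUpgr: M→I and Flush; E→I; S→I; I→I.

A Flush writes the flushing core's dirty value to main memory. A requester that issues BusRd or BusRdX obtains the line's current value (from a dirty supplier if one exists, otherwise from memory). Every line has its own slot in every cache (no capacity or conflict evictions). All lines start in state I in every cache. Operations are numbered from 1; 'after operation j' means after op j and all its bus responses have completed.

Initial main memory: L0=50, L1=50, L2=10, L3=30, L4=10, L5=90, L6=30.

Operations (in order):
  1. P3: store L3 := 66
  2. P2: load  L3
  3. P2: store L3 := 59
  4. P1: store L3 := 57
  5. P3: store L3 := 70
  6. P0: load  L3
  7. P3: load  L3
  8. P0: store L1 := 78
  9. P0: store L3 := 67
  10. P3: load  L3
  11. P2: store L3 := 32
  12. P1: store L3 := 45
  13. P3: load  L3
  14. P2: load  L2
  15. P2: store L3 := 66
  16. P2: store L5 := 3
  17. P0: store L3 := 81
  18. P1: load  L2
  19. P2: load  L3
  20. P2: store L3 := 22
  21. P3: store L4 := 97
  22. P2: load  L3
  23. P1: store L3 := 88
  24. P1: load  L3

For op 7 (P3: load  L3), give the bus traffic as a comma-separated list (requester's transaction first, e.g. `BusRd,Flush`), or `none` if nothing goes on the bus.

  op1 P3: store L3 := 66 → I/I/I/M on L3; bus BusRdX; mem=30
  op2 P2: load  L3 → I/I/S/S on L3; bus BusRd Flush; mem=66
  op3 P2: store L3 := 59 → I/I/M/I on L3; bus BusUpgr; mem=66
  op4 P1: store L3 := 57 → I/M/I/I on L3; bus BusRdX Flush; mem=59
  op5 P3: store L3 := 70 → I/I/I/M on L3; bus BusRdX Flush; mem=57
  op6 P0: load  L3 → S/I/I/S on L3; bus BusRd Flush; mem=70
  op7 P3: load  L3 → S/I/I/S on L3; bus (none); mem=70
  op8 P0: store L1 := 78 → M/I/I/I on L1; bus BusRdX; mem=50
  op9 P0: store L3 := 67 → M/I/I/I on L3; bus BusUpgr; mem=70
  op10 P3: load  L3 → S/I/I/S on L3; bus BusRd Flush; mem=67
  op11 P2: store L3 := 32 → I/I/M/I on L3; bus BusRdX; mem=67
  op12 P1: store L3 := 45 → I/M/I/I on L3; bus BusRdX Flush; mem=32
  op13 P3: load  L3 → I/S/I/S on L3; bus BusRd Flush; mem=45
  op14 P2: load  L2 → I/I/E/I on L2; bus BusRd; mem=10
  op15 P2: store L3 := 66 → I/I/M/I on L3; bus BusRdX; mem=45
  op16 P2: store L5 := 3 → I/I/M/I on L5; bus BusRdX; mem=90
  op17 P0: store L3 := 81 → M/I/I/I on L3; bus BusRdX Flush; mem=66
  op18 P1: load  L2 → I/S/S/I on L2; bus BusRd; mem=10
  op19 P2: load  L3 → S/I/S/I on L3; bus BusRd Flush; mem=81
  op20 P2: store L3 := 22 → I/I/M/I on L3; bus BusUpgr; mem=81
  op21 P3: store L4 := 97 → I/I/I/M on L4; bus BusRdX; mem=10
  op22 P2: load  L3 → I/I/M/I on L3; bus (none); mem=81
  op23 P1: store L3 := 88 → I/M/I/I on L3; bus BusRdX Flush; mem=22
  op24 P1: load  L3 → I/M/I/I on L3; bus (none); mem=22

bus = none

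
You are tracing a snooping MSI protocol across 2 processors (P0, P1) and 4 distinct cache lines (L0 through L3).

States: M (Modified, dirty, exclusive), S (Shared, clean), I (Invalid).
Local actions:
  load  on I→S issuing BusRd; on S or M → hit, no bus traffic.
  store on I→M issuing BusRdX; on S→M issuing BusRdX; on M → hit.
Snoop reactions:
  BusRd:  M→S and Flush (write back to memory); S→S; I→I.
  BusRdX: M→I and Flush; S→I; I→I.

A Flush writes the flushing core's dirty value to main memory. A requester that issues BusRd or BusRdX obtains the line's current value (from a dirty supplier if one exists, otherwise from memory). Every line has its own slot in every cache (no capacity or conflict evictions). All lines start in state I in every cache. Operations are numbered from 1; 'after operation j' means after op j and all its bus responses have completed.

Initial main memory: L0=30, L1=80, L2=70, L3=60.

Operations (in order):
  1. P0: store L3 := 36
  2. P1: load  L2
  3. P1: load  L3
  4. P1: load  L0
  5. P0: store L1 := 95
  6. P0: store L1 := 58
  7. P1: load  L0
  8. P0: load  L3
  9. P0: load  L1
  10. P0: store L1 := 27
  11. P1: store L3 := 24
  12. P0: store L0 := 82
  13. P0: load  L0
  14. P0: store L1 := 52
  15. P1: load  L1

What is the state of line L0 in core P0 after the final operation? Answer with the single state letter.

1. P0: store L3 := 36  bus=[BusRdX]  L3: P0=M P1=I  mem[L3]=60
2. P1: load  L2  bus=[BusRd]  L2: P0=I P1=S  mem[L2]=70
3. P1: load  L3  bus=[BusRd,Flush]  L3: P0=S P1=S  mem[L3]=36
4. P1: load  L0  bus=[BusRd]  L0: P0=I P1=S  mem[L0]=30
5. P0: store L1 := 95  bus=[BusRdX]  L1: P0=M P1=I  mem[L1]=80
6. P0: store L1 := 58  bus=[-]  L1: P0=M P1=I  mem[L1]=80
7. P1: load  L0  bus=[-]  L0: P0=I P1=S  mem[L0]=30
8. P0: load  L3  bus=[-]  L3: P0=S P1=S  mem[L3]=36
9. P0: load  L1  bus=[-]  L1: P0=M P1=I  mem[L1]=80
10. P0: store L1 := 27  bus=[-]  L1: P0=M P1=I  mem[L1]=80
11. P1: store L3 := 24  bus=[BusRdX]  L3: P0=I P1=M  mem[L3]=36
12. P0: store L0 := 82  bus=[BusRdX]  L0: P0=M P1=I  mem[L0]=30
13. P0: load  L0  bus=[-]  L0: P0=M P1=I  mem[L0]=30
14. P0: store L1 := 52  bus=[-]  L1: P0=M P1=I  mem[L1]=80
15. P1: load  L1  bus=[BusRd,Flush]  L1: P0=S P1=S  mem[L1]=52

state = M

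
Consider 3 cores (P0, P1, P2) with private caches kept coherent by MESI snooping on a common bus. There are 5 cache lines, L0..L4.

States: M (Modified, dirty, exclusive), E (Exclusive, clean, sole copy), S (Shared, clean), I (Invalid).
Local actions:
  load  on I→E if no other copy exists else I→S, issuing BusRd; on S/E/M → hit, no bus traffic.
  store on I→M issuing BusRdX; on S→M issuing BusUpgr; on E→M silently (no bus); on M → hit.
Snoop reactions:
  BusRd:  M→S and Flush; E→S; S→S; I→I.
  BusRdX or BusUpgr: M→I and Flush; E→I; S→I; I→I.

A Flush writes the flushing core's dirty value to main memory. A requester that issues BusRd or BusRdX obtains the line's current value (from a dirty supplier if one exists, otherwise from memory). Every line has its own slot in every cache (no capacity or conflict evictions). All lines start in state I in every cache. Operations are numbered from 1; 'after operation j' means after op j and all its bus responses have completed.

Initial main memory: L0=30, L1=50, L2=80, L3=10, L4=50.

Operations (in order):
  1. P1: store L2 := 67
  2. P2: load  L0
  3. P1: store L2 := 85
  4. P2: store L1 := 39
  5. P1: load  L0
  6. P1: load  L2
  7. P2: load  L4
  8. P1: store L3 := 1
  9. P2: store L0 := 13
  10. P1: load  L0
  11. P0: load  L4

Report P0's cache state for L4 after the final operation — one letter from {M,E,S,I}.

state = S

1. P1: store L2 := 67  bus=[BusRdX]  L2: P0=I P1=M P2=I  mem[L2]=80
2. P2: load  L0  bus=[BusRd]  L0: P0=I P1=I P2=E  mem[L0]=30
3. P1: store L2 := 85  bus=[-]  L2: P0=I P1=M P2=I  mem[L2]=80
4. P2: store L1 := 39  bus=[BusRdX]  L1: P0=I P1=I P2=M  mem[L1]=50
5. P1: load  L0  bus=[BusRd]  L0: P0=I P1=S P2=S  mem[L0]=30
6. P1: load  L2  bus=[-]  L2: P0=I P1=M P2=I  mem[L2]=80
7. P2: load  L4  bus=[BusRd]  L4: P0=I P1=I P2=E  mem[L4]=50
8. P1: store L3 := 1  bus=[BusRdX]  L3: P0=I P1=M P2=I  mem[L3]=10
9. P2: store L0 := 13  bus=[BusUpgr]  L0: P0=I P1=I P2=M  mem[L0]=30
10. P1: load  L0  bus=[BusRd,Flush]  L0: P0=I P1=S P2=S  mem[L0]=13
11. P0: load  L4  bus=[BusRd]  L4: P0=S P1=I P2=S  mem[L4]=50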